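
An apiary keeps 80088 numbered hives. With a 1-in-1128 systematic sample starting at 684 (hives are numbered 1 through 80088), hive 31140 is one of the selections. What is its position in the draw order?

k = 1128
position = (31140 − 684)/1128 + 1 = 30456/1128 + 1 = 27 + 1 = 28

28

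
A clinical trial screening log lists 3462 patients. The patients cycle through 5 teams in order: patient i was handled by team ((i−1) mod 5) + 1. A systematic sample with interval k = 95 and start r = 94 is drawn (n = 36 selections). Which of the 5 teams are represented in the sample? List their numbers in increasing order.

Consecutive selections differ by k = 95, so their team numbers differ by 95 mod 5 = 0.
gcd(95, 5) = 5, so the sample visits 5/5 = 1 distinct residues mod 5.
Start 94 is team 4; the teams hit are 4.

4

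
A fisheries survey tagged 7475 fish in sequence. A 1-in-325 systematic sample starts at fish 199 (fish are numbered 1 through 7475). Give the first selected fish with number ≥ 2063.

k = 325
Steps past start: ⌈(2063 − 199)/325⌉ = ⌈1864/325⌉ = 6
Selected fish: 199 + 6×325 = 2149

2149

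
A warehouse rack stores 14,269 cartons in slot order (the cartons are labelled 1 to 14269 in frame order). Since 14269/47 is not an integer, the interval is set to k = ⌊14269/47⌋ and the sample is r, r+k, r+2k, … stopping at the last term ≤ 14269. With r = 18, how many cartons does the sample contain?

48

k = ⌊14269/47⌋ = 303
Achieved size = ⌊(14269 − 18)/303⌋ + 1 = ⌊14251/303⌋ + 1 = 47 + 1 = 48
(last selection: 18 + 47×303 = 14259 ≤ 14269; next would be 14562 > 14269)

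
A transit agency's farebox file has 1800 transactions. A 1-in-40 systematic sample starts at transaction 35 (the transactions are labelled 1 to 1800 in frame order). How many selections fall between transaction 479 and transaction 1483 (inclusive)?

25

k = 40
First selection ≥ 479: 35 + ⌈(479−35)/40⌉·40 = 35 + 12×40 = 515
Last selection ≤ 1483: 35 + ⌊(1483−35)/40⌋·40 = 35 + 36×40 = 1475
Count = 36 − 12 + 1 = 25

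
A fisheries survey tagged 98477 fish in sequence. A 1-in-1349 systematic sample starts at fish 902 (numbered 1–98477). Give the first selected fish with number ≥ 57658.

58909

k = 1349
Steps past start: ⌈(57658 − 902)/1349⌉ = ⌈56756/1349⌉ = 43
Selected fish: 902 + 43×1349 = 58909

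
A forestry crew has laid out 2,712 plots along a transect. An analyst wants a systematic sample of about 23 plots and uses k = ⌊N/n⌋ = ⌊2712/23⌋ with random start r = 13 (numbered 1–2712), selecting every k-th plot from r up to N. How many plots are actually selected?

24

k = ⌊2712/23⌋ = 117
Achieved size = ⌊(2712 − 13)/117⌋ + 1 = ⌊2699/117⌋ + 1 = 23 + 1 = 24
(last selection: 13 + 23×117 = 2704 ≤ 2712; next would be 2821 > 2712)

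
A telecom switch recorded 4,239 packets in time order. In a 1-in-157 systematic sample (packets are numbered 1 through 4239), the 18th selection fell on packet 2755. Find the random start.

k = 157
r = 2755 − (18−1)×157 = 2755 − 2669 = 86

86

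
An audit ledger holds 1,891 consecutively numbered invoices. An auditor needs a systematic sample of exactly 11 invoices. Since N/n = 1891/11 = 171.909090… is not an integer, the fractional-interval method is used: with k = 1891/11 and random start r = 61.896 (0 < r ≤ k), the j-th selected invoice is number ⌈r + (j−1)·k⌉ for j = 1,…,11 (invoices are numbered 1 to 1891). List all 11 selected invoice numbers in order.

j=1: r + 0k = 61.896 → ⌈·⌉ = 62
j=2: r + 1k = 233.805090… → ⌈·⌉ = 234
j=3: r + 2k = 405.714181… → ⌈·⌉ = 406
j=4: r + 3k = 577.623272… → ⌈·⌉ = 578
j=5: r + 4k = 749.532363… → ⌈·⌉ = 750
j=6: r + 5k = 921.441454… → ⌈·⌉ = 922
j=7: r + 6k = 1093.350545… → ⌈·⌉ = 1094
j=8: r + 7k = 1265.259636… → ⌈·⌉ = 1266
j=9: r + 8k = 1437.168727… → ⌈·⌉ = 1438
j=10: r + 9k = 1609.077818… → ⌈·⌉ = 1610
j=11: r + 10k = 1780.986909… → ⌈·⌉ = 1781

62, 234, 406, 578, 750, 922, 1094, 1266, 1438, 1610, 1781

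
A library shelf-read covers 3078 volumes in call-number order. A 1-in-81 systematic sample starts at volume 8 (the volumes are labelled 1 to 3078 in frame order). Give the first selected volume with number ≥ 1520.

k = 81
Steps past start: ⌈(1520 − 8)/81⌉ = ⌈1512/81⌉ = 19
Selected volume: 8 + 19×81 = 1547

1547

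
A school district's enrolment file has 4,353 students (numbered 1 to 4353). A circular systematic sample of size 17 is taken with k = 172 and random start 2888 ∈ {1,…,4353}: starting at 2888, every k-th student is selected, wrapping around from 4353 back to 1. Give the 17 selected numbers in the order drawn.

2888, 3060, 3232, 3404, 3576, 3748, 3920, 4092, 4264, 83, 255, 427, 599, 771, 943, 1115, 1287

Selection 1: 2888
Selection 2: 2888 + 172 = 3060
Selection 3: 3060 + 172 = 3232
Selection 4: 3232 + 172 = 3404
Selection 5: 3404 + 172 = 3576
Selection 6: 3576 + 172 = 3748
Selection 7: 3748 + 172 = 3920
Selection 8: 3920 + 172 = 4092
Selection 9: 4092 + 172 = 4264
Selection 10: 4264 + 172 = 4436 → 4436 − 4353 = 83
Selection 11: 83 + 172 = 255
Selection 12: 255 + 172 = 427
Selection 13: 427 + 172 = 599
Selection 14: 599 + 172 = 771
Selection 15: 771 + 172 = 943
Selection 16: 943 + 172 = 1115
Selection 17: 1115 + 172 = 1287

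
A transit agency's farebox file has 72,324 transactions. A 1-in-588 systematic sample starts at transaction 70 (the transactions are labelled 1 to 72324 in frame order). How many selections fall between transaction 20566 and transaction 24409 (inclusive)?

7

k = 588
First selection ≥ 20566: 70 + ⌈(20566−70)/588⌉·588 = 70 + 35×588 = 20650
Last selection ≤ 24409: 70 + ⌊(24409−70)/588⌋·588 = 70 + 41×588 = 24178
Count = 41 − 35 + 1 = 7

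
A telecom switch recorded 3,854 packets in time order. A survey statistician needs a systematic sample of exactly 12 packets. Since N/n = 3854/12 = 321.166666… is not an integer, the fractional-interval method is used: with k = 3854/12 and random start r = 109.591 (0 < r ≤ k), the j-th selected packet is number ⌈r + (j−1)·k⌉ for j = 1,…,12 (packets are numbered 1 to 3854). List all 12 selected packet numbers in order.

110, 431, 752, 1074, 1395, 1716, 2037, 2358, 2679, 3001, 3322, 3643

j=1: r + 0k = 109.591 → ⌈·⌉ = 110
j=2: r + 1k = 430.757666… → ⌈·⌉ = 431
j=3: r + 2k = 751.924333… → ⌈·⌉ = 752
j=4: r + 3k = 1073.091 → ⌈·⌉ = 1074
j=5: r + 4k = 1394.257666… → ⌈·⌉ = 1395
j=6: r + 5k = 1715.424333… → ⌈·⌉ = 1716
j=7: r + 6k = 2036.591 → ⌈·⌉ = 2037
j=8: r + 7k = 2357.757666… → ⌈·⌉ = 2358
j=9: r + 8k = 2678.924333… → ⌈·⌉ = 2679
j=10: r + 9k = 3000.091 → ⌈·⌉ = 3001
j=11: r + 10k = 3321.257666… → ⌈·⌉ = 3322
j=12: r + 11k = 3642.424333… → ⌈·⌉ = 3643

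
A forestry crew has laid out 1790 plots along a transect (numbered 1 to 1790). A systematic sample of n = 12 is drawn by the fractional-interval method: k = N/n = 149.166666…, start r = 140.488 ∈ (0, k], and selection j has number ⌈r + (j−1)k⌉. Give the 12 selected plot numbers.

141, 290, 439, 588, 738, 887, 1036, 1185, 1334, 1483, 1633, 1782

j=1: r + 0k = 140.488 → ⌈·⌉ = 141
j=2: r + 1k = 289.654666… → ⌈·⌉ = 290
j=3: r + 2k = 438.821333… → ⌈·⌉ = 439
j=4: r + 3k = 587.988 → ⌈·⌉ = 588
j=5: r + 4k = 737.154666… → ⌈·⌉ = 738
j=6: r + 5k = 886.321333… → ⌈·⌉ = 887
j=7: r + 6k = 1035.488 → ⌈·⌉ = 1036
j=8: r + 7k = 1184.654666… → ⌈·⌉ = 1185
j=9: r + 8k = 1333.821333… → ⌈·⌉ = 1334
j=10: r + 9k = 1482.988 → ⌈·⌉ = 1483
j=11: r + 10k = 1632.154666… → ⌈·⌉ = 1633
j=12: r + 11k = 1781.321333… → ⌈·⌉ = 1782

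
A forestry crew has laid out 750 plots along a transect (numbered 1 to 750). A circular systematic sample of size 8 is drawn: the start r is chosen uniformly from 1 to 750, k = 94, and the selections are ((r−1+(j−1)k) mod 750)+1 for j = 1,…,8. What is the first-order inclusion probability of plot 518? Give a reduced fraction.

For each position j, as r ranges over 1…750 the j-th selection hits every plot exactly once, so plot 518 is selected for exactly 8 of the 750 starts.
Inclusion probability = 8/750 = 4/375.

4/375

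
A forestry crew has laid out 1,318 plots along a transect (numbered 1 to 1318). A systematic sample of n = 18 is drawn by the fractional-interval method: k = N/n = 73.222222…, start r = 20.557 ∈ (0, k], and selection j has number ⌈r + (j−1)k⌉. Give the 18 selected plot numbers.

j=1: r + 0k = 20.557 → ⌈·⌉ = 21
j=2: r + 1k = 93.779222… → ⌈·⌉ = 94
j=3: r + 2k = 167.001444… → ⌈·⌉ = 168
j=4: r + 3k = 240.223666… → ⌈·⌉ = 241
j=5: r + 4k = 313.445888… → ⌈·⌉ = 314
j=6: r + 5k = 386.668111… → ⌈·⌉ = 387
j=7: r + 6k = 459.890333… → ⌈·⌉ = 460
j=8: r + 7k = 533.112555… → ⌈·⌉ = 534
j=9: r + 8k = 606.334777… → ⌈·⌉ = 607
j=10: r + 9k = 679.557 → ⌈·⌉ = 680
j=11: r + 10k = 752.779222… → ⌈·⌉ = 753
j=12: r + 11k = 826.001444… → ⌈·⌉ = 827
j=13: r + 12k = 899.223666… → ⌈·⌉ = 900
j=14: r + 13k = 972.445888… → ⌈·⌉ = 973
j=15: r + 14k = 1045.668111… → ⌈·⌉ = 1046
j=16: r + 15k = 1118.890333… → ⌈·⌉ = 1119
j=17: r + 16k = 1192.112555… → ⌈·⌉ = 1193
j=18: r + 17k = 1265.334777… → ⌈·⌉ = 1266

21, 94, 168, 241, 314, 387, 460, 534, 607, 680, 753, 827, 900, 973, 1046, 1119, 1193, 1266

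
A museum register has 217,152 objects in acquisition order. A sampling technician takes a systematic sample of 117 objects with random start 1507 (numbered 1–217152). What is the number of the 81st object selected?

149987

k = 217152/117 = 1856
81st selection = r + (81−1)·k = 1507 + 80×1856 = 1507 + 148480 = 149987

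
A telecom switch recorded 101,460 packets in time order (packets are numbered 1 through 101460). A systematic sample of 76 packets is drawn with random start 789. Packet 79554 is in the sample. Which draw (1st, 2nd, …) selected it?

k = 101460/76 = 1335
position = (79554 − 789)/1335 + 1 = 78765/1335 + 1 = 59 + 1 = 60

60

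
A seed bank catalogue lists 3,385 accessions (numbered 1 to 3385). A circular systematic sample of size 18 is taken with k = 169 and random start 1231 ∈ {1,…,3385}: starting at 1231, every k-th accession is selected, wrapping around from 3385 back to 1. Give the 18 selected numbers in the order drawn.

1231, 1400, 1569, 1738, 1907, 2076, 2245, 2414, 2583, 2752, 2921, 3090, 3259, 43, 212, 381, 550, 719

Selection 1: 1231
Selection 2: 1231 + 169 = 1400
Selection 3: 1400 + 169 = 1569
Selection 4: 1569 + 169 = 1738
Selection 5: 1738 + 169 = 1907
Selection 6: 1907 + 169 = 2076
Selection 7: 2076 + 169 = 2245
Selection 8: 2245 + 169 = 2414
Selection 9: 2414 + 169 = 2583
Selection 10: 2583 + 169 = 2752
Selection 11: 2752 + 169 = 2921
Selection 12: 2921 + 169 = 3090
Selection 13: 3090 + 169 = 3259
Selection 14: 3259 + 169 = 3428 → 3428 − 3385 = 43
Selection 15: 43 + 169 = 212
Selection 16: 212 + 169 = 381
Selection 17: 381 + 169 = 550
Selection 18: 550 + 169 = 719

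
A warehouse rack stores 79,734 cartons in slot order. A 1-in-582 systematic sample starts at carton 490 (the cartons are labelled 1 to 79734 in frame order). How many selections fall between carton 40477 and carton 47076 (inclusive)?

k = 582
First selection ≥ 40477: 490 + ⌈(40477−490)/582⌉·582 = 490 + 69×582 = 40648
Last selection ≤ 47076: 490 + ⌊(47076−490)/582⌋·582 = 490 + 80×582 = 47050
Count = 80 − 69 + 1 = 12

12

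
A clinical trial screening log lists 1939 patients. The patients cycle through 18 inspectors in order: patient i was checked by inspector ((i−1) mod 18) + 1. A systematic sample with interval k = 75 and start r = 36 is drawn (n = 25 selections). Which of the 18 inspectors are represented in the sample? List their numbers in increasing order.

Consecutive selections differ by k = 75, so their inspector numbers differ by 75 mod 18 = 3.
gcd(75, 18) = 3, so the sample visits 18/3 = 6 distinct residues mod 18.
Start 36 is inspector 18; the inspectors hit are 3, 6, 9, 12, 15, 18.

3, 6, 9, 12, 15, 18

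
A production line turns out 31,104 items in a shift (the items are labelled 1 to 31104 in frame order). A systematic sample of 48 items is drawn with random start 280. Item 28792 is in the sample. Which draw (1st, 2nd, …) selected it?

k = 31104/48 = 648
position = (28792 − 280)/648 + 1 = 28512/648 + 1 = 44 + 1 = 45

45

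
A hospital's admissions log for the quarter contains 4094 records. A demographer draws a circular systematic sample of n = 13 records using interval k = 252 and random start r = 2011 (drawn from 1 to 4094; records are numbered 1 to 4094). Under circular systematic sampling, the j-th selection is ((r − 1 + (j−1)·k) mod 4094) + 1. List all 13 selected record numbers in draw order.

Selection 1: 2011
Selection 2: 2011 + 252 = 2263
Selection 3: 2263 + 252 = 2515
Selection 4: 2515 + 252 = 2767
Selection 5: 2767 + 252 = 3019
Selection 6: 3019 + 252 = 3271
Selection 7: 3271 + 252 = 3523
Selection 8: 3523 + 252 = 3775
Selection 9: 3775 + 252 = 4027
Selection 10: 4027 + 252 = 4279 → 4279 − 4094 = 185
Selection 11: 185 + 252 = 437
Selection 12: 437 + 252 = 689
Selection 13: 689 + 252 = 941

2011, 2263, 2515, 2767, 3019, 3271, 3523, 3775, 4027, 185, 437, 689, 941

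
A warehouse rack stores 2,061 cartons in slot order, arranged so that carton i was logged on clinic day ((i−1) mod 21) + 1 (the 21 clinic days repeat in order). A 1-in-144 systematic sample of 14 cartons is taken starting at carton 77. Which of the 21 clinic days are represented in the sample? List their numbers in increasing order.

2, 5, 8, 11, 14, 17, 20

Consecutive selections differ by k = 144, so their clinic day numbers differ by 144 mod 21 = 18.
gcd(144, 21) = 3, so the sample visits 21/3 = 7 distinct residues mod 21.
Start 77 is clinic day 14; the clinic days hit are 2, 5, 8, 11, 14, 17, 20.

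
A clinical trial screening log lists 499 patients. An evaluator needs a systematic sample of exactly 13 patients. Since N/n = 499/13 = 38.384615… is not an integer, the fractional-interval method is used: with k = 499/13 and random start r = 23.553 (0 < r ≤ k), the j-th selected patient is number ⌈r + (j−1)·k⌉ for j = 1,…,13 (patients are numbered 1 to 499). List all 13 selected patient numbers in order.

24, 62, 101, 139, 178, 216, 254, 293, 331, 370, 408, 446, 485

j=1: r + 0k = 23.553 → ⌈·⌉ = 24
j=2: r + 1k = 61.937615… → ⌈·⌉ = 62
j=3: r + 2k = 100.322230… → ⌈·⌉ = 101
j=4: r + 3k = 138.706846… → ⌈·⌉ = 139
j=5: r + 4k = 177.091461… → ⌈·⌉ = 178
j=6: r + 5k = 215.476076… → ⌈·⌉ = 216
j=7: r + 6k = 253.860692… → ⌈·⌉ = 254
j=8: r + 7k = 292.245307… → ⌈·⌉ = 293
j=9: r + 8k = 330.629923… → ⌈·⌉ = 331
j=10: r + 9k = 369.014538… → ⌈·⌉ = 370
j=11: r + 10k = 407.399153… → ⌈·⌉ = 408
j=12: r + 11k = 445.783769… → ⌈·⌉ = 446
j=13: r + 12k = 484.168384… → ⌈·⌉ = 485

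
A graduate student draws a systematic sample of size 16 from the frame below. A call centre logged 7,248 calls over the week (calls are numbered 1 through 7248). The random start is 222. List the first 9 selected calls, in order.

222, 675, 1128, 1581, 2034, 2487, 2940, 3393, 3846

k = N/n = 7248/16 = 453
call 1: 222
call 2: 222 + 453 = 675
call 3: 675 + 453 = 1128
call 4: 1128 + 453 = 1581
call 5: 1581 + 453 = 2034
call 6: 2034 + 453 = 2487
call 7: 2487 + 453 = 2940
call 8: 2940 + 453 = 3393
call 9: 3393 + 453 = 3846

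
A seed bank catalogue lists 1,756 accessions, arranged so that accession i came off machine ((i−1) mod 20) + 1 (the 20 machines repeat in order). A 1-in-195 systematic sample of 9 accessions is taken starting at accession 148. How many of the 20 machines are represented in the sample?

Consecutive selections differ by k = 195, so their machine numbers differ by 195 mod 20 = 15.
gcd(195, 20) = 5, so the sample visits 20/5 = 4 distinct residues mod 20.
Start 148 is machine 8; the machines hit are 3, 8, 13, 18.

4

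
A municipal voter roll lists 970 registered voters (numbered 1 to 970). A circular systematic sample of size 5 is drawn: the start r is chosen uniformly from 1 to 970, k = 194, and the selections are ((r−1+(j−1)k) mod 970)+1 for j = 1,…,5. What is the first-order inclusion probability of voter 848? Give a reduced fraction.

For each position j, as r ranges over 1…970 the j-th selection hits every voter exactly once, so voter 848 is selected for exactly 5 of the 970 starts.
Inclusion probability = 5/970 = 1/194.

1/194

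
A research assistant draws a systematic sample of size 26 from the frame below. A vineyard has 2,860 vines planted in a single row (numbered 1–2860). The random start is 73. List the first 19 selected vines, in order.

k = N/n = 2860/26 = 110
vine 1: 73
vine 2: 73 + 110 = 183
vine 3: 183 + 110 = 293
vine 4: 293 + 110 = 403
vine 5: 403 + 110 = 513
vine 6: 513 + 110 = 623
vine 7: 623 + 110 = 733
vine 8: 733 + 110 = 843
vine 9: 843 + 110 = 953
vine 10: 953 + 110 = 1063
vine 11: 1063 + 110 = 1173
vine 12: 1173 + 110 = 1283
vine 13: 1283 + 110 = 1393
vine 14: 1393 + 110 = 1503
vine 15: 1503 + 110 = 1613
vine 16: 1613 + 110 = 1723
vine 17: 1723 + 110 = 1833
vine 18: 1833 + 110 = 1943
vine 19: 1943 + 110 = 2053

73, 183, 293, 403, 513, 623, 733, 843, 953, 1063, 1173, 1283, 1393, 1503, 1613, 1723, 1833, 1943, 2053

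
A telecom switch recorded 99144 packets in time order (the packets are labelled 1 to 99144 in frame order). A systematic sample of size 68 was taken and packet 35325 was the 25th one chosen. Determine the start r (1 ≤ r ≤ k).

333

k = 99144/68 = 1458
r = 35325 − (25−1)×1458 = 35325 − 34992 = 333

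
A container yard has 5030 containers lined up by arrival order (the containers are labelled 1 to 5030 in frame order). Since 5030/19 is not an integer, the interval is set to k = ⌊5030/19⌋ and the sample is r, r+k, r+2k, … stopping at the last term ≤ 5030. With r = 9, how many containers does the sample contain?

k = ⌊5030/19⌋ = 264
Achieved size = ⌊(5030 − 9)/264⌋ + 1 = ⌊5021/264⌋ + 1 = 19 + 1 = 20
(last selection: 9 + 19×264 = 5025 ≤ 5030; next would be 5289 > 5030)

20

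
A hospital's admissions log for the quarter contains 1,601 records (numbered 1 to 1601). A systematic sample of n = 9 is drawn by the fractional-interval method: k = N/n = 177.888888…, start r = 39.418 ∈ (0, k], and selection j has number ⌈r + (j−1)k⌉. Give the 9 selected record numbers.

j=1: r + 0k = 39.418 → ⌈·⌉ = 40
j=2: r + 1k = 217.306888… → ⌈·⌉ = 218
j=3: r + 2k = 395.195777… → ⌈·⌉ = 396
j=4: r + 3k = 573.084666… → ⌈·⌉ = 574
j=5: r + 4k = 750.973555… → ⌈·⌉ = 751
j=6: r + 5k = 928.862444… → ⌈·⌉ = 929
j=7: r + 6k = 1106.751333… → ⌈·⌉ = 1107
j=8: r + 7k = 1284.640222… → ⌈·⌉ = 1285
j=9: r + 8k = 1462.529111… → ⌈·⌉ = 1463

40, 218, 396, 574, 751, 929, 1107, 1285, 1463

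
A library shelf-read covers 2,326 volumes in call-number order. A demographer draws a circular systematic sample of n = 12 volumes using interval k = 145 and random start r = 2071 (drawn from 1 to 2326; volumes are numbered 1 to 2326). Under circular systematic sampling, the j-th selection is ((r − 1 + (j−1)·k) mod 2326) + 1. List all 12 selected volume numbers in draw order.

Selection 1: 2071
Selection 2: 2071 + 145 = 2216
Selection 3: 2216 + 145 = 2361 → 2361 − 2326 = 35
Selection 4: 35 + 145 = 180
Selection 5: 180 + 145 = 325
Selection 6: 325 + 145 = 470
Selection 7: 470 + 145 = 615
Selection 8: 615 + 145 = 760
Selection 9: 760 + 145 = 905
Selection 10: 905 + 145 = 1050
Selection 11: 1050 + 145 = 1195
Selection 12: 1195 + 145 = 1340

2071, 2216, 35, 180, 325, 470, 615, 760, 905, 1050, 1195, 1340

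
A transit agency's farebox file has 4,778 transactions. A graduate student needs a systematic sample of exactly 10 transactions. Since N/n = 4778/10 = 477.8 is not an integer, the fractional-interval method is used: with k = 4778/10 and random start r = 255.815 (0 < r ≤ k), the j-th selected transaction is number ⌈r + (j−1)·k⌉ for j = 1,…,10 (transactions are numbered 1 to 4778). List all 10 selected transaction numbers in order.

j=1: r + 0k = 255.815 → ⌈·⌉ = 256
j=2: r + 1k = 733.615 → ⌈·⌉ = 734
j=3: r + 2k = 1211.415 → ⌈·⌉ = 1212
j=4: r + 3k = 1689.215 → ⌈·⌉ = 1690
j=5: r + 4k = 2167.015 → ⌈·⌉ = 2168
j=6: r + 5k = 2644.815 → ⌈·⌉ = 2645
j=7: r + 6k = 3122.615 → ⌈·⌉ = 3123
j=8: r + 7k = 3600.415 → ⌈·⌉ = 3601
j=9: r + 8k = 4078.215 → ⌈·⌉ = 4079
j=10: r + 9k = 4556.015 → ⌈·⌉ = 4557

256, 734, 1212, 1690, 2168, 2645, 3123, 3601, 4079, 4557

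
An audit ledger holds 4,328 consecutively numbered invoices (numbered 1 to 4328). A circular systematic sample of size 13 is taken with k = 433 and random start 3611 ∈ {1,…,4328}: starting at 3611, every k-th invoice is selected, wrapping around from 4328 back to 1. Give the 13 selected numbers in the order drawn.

Selection 1: 3611
Selection 2: 3611 + 433 = 4044
Selection 3: 4044 + 433 = 4477 → 4477 − 4328 = 149
Selection 4: 149 + 433 = 582
Selection 5: 582 + 433 = 1015
Selection 6: 1015 + 433 = 1448
Selection 7: 1448 + 433 = 1881
Selection 8: 1881 + 433 = 2314
Selection 9: 2314 + 433 = 2747
Selection 10: 2747 + 433 = 3180
Selection 11: 3180 + 433 = 3613
Selection 12: 3613 + 433 = 4046
Selection 13: 4046 + 433 = 4479 → 4479 − 4328 = 151

3611, 4044, 149, 582, 1015, 1448, 1881, 2314, 2747, 3180, 3613, 4046, 151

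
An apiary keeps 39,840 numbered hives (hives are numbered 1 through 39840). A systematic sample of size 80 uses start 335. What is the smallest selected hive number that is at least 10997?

k = 39840/80 = 498
Steps past start: ⌈(10997 − 335)/498⌉ = ⌈10662/498⌉ = 22
Selected hive: 335 + 22×498 = 11291

11291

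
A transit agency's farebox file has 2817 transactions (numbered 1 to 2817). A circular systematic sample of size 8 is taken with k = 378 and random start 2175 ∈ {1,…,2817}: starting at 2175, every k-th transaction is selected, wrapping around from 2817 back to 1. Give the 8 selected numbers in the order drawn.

Selection 1: 2175
Selection 2: 2175 + 378 = 2553
Selection 3: 2553 + 378 = 2931 → 2931 − 2817 = 114
Selection 4: 114 + 378 = 492
Selection 5: 492 + 378 = 870
Selection 6: 870 + 378 = 1248
Selection 7: 1248 + 378 = 1626
Selection 8: 1626 + 378 = 2004

2175, 2553, 114, 492, 870, 1248, 1626, 2004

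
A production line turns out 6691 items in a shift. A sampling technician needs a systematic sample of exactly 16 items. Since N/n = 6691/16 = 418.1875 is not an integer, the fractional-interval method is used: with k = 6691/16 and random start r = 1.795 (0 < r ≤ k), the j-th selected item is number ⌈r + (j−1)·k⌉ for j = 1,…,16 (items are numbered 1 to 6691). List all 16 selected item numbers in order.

2, 420, 839, 1257, 1675, 2093, 2511, 2930, 3348, 3766, 4184, 4602, 5021, 5439, 5857, 6275

j=1: r + 0k = 1.795 → ⌈·⌉ = 2
j=2: r + 1k = 419.9825 → ⌈·⌉ = 420
j=3: r + 2k = 838.17 → ⌈·⌉ = 839
j=4: r + 3k = 1256.3575 → ⌈·⌉ = 1257
j=5: r + 4k = 1674.545 → ⌈·⌉ = 1675
j=6: r + 5k = 2092.7325 → ⌈·⌉ = 2093
j=7: r + 6k = 2510.92 → ⌈·⌉ = 2511
j=8: r + 7k = 2929.1075 → ⌈·⌉ = 2930
j=9: r + 8k = 3347.295 → ⌈·⌉ = 3348
j=10: r + 9k = 3765.4825 → ⌈·⌉ = 3766
j=11: r + 10k = 4183.67 → ⌈·⌉ = 4184
j=12: r + 11k = 4601.8575 → ⌈·⌉ = 4602
j=13: r + 12k = 5020.045 → ⌈·⌉ = 5021
j=14: r + 13k = 5438.2325 → ⌈·⌉ = 5439
j=15: r + 14k = 5856.42 → ⌈·⌉ = 5857
j=16: r + 15k = 6274.6075 → ⌈·⌉ = 6275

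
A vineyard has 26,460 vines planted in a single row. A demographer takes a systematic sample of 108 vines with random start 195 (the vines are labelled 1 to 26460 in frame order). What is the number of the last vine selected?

26410

k = 26460/108 = 245
108th selection = r + (108−1)·k = 195 + 107×245 = 195 + 26215 = 26410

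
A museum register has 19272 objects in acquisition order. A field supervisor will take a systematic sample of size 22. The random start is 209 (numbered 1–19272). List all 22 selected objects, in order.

k = N/n = 19272/22 = 876
object 1: 209
object 2: 209 + 876 = 1085
object 3: 1085 + 876 = 1961
object 4: 1961 + 876 = 2837
object 5: 2837 + 876 = 3713
object 6: 3713 + 876 = 4589
object 7: 4589 + 876 = 5465
object 8: 5465 + 876 = 6341
object 9: 6341 + 876 = 7217
object 10: 7217 + 876 = 8093
object 11: 8093 + 876 = 8969
object 12: 8969 + 876 = 9845
object 13: 9845 + 876 = 10721
object 14: 10721 + 876 = 11597
object 15: 11597 + 876 = 12473
object 16: 12473 + 876 = 13349
object 17: 13349 + 876 = 14225
object 18: 14225 + 876 = 15101
object 19: 15101 + 876 = 15977
object 20: 15977 + 876 = 16853
object 21: 16853 + 876 = 17729
object 22: 17729 + 876 = 18605

209, 1085, 1961, 2837, 3713, 4589, 5465, 6341, 7217, 8093, 8969, 9845, 10721, 11597, 12473, 13349, 14225, 15101, 15977, 16853, 17729, 18605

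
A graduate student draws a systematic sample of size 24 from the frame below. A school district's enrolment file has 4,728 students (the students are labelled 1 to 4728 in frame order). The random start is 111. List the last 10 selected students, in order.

2869, 3066, 3263, 3460, 3657, 3854, 4051, 4248, 4445, 4642

k = N/n = 4728/24 = 197
15th selection = 111 + 14×197 = 2869
16th: 2869 + 197 = 3066
17th: 3066 + 197 = 3263
18th: 3263 + 197 = 3460
19th: 3460 + 197 = 3657
20th: 3657 + 197 = 3854
21st: 3854 + 197 = 4051
22nd: 4051 + 197 = 4248
23rd: 4248 + 197 = 4445
24th: 4445 + 197 = 4642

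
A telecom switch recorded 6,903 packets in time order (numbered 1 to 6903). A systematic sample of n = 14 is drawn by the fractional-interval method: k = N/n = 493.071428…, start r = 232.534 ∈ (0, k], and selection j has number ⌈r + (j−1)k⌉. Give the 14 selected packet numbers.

233, 726, 1219, 1712, 2205, 2698, 3191, 3685, 4178, 4671, 5164, 5657, 6150, 6643

j=1: r + 0k = 232.534 → ⌈·⌉ = 233
j=2: r + 1k = 725.605428… → ⌈·⌉ = 726
j=3: r + 2k = 1218.676857… → ⌈·⌉ = 1219
j=4: r + 3k = 1711.748285… → ⌈·⌉ = 1712
j=5: r + 4k = 2204.819714… → ⌈·⌉ = 2205
j=6: r + 5k = 2697.891142… → ⌈·⌉ = 2698
j=7: r + 6k = 3190.962571… → ⌈·⌉ = 3191
j=8: r + 7k = 3684.034 → ⌈·⌉ = 3685
j=9: r + 8k = 4177.105428… → ⌈·⌉ = 4178
j=10: r + 9k = 4670.176857… → ⌈·⌉ = 4671
j=11: r + 10k = 5163.248285… → ⌈·⌉ = 5164
j=12: r + 11k = 5656.319714… → ⌈·⌉ = 5657
j=13: r + 12k = 6149.391142… → ⌈·⌉ = 6150
j=14: r + 13k = 6642.462571… → ⌈·⌉ = 6643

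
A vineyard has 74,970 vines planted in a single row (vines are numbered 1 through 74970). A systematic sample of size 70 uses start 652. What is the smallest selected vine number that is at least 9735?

k = 74970/70 = 1071
Steps past start: ⌈(9735 − 652)/1071⌉ = ⌈9083/1071⌉ = 9
Selected vine: 652 + 9×1071 = 10291

10291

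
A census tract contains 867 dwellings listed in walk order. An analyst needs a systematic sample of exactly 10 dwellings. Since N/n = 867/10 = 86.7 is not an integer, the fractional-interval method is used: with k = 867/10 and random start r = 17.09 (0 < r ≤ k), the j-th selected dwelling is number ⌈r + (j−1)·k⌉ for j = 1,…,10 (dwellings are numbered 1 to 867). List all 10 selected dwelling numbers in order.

18, 104, 191, 278, 364, 451, 538, 624, 711, 798

j=1: r + 0k = 17.09 → ⌈·⌉ = 18
j=2: r + 1k = 103.79 → ⌈·⌉ = 104
j=3: r + 2k = 190.49 → ⌈·⌉ = 191
j=4: r + 3k = 277.19 → ⌈·⌉ = 278
j=5: r + 4k = 363.89 → ⌈·⌉ = 364
j=6: r + 5k = 450.59 → ⌈·⌉ = 451
j=7: r + 6k = 537.29 → ⌈·⌉ = 538
j=8: r + 7k = 623.99 → ⌈·⌉ = 624
j=9: r + 8k = 710.69 → ⌈·⌉ = 711
j=10: r + 9k = 797.39 → ⌈·⌉ = 798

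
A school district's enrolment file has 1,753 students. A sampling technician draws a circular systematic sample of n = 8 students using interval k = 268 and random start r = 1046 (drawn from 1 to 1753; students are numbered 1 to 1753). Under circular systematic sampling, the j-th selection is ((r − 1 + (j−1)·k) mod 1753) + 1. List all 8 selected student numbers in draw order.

Selection 1: 1046
Selection 2: 1046 + 268 = 1314
Selection 3: 1314 + 268 = 1582
Selection 4: 1582 + 268 = 1850 → 1850 − 1753 = 97
Selection 5: 97 + 268 = 365
Selection 6: 365 + 268 = 633
Selection 7: 633 + 268 = 901
Selection 8: 901 + 268 = 1169

1046, 1314, 1582, 97, 365, 633, 901, 1169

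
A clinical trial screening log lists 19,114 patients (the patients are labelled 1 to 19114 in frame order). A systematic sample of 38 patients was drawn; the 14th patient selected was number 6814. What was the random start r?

275

k = 19114/38 = 503
r = 6814 − (14−1)×503 = 6814 − 6539 = 275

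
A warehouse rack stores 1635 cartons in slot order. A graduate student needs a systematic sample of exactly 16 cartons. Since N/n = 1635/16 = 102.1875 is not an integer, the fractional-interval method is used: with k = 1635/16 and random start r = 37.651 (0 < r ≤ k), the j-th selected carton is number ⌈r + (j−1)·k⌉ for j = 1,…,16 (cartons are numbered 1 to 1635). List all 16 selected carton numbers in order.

38, 140, 243, 345, 447, 549, 651, 753, 856, 958, 1060, 1162, 1264, 1367, 1469, 1571

j=1: r + 0k = 37.651 → ⌈·⌉ = 38
j=2: r + 1k = 139.8385 → ⌈·⌉ = 140
j=3: r + 2k = 242.026 → ⌈·⌉ = 243
j=4: r + 3k = 344.2135 → ⌈·⌉ = 345
j=5: r + 4k = 446.401 → ⌈·⌉ = 447
j=6: r + 5k = 548.5885 → ⌈·⌉ = 549
j=7: r + 6k = 650.776 → ⌈·⌉ = 651
j=8: r + 7k = 752.9635 → ⌈·⌉ = 753
j=9: r + 8k = 855.151 → ⌈·⌉ = 856
j=10: r + 9k = 957.3385 → ⌈·⌉ = 958
j=11: r + 10k = 1059.526 → ⌈·⌉ = 1060
j=12: r + 11k = 1161.7135 → ⌈·⌉ = 1162
j=13: r + 12k = 1263.901 → ⌈·⌉ = 1264
j=14: r + 13k = 1366.0885 → ⌈·⌉ = 1367
j=15: r + 14k = 1468.276 → ⌈·⌉ = 1469
j=16: r + 15k = 1570.4635 → ⌈·⌉ = 1571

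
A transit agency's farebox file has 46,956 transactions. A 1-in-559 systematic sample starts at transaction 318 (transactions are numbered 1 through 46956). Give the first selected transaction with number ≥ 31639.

k = 559
Steps past start: ⌈(31639 − 318)/559⌉ = ⌈31321/559⌉ = 57
Selected transaction: 318 + 57×559 = 32181

32181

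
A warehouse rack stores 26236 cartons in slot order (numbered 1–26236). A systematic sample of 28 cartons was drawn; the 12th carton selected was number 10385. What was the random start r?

78

k = 26236/28 = 937
r = 10385 − (12−1)×937 = 10385 − 10307 = 78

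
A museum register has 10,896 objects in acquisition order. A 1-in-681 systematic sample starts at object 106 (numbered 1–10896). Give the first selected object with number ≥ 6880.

6916

k = 681
Steps past start: ⌈(6880 − 106)/681⌉ = ⌈6774/681⌉ = 10
Selected object: 106 + 10×681 = 6916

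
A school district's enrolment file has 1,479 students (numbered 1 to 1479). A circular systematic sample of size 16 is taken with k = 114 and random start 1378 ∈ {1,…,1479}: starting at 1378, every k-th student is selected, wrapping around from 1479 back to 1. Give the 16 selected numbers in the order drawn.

1378, 13, 127, 241, 355, 469, 583, 697, 811, 925, 1039, 1153, 1267, 1381, 16, 130

Selection 1: 1378
Selection 2: 1378 + 114 = 1492 → 1492 − 1479 = 13
Selection 3: 13 + 114 = 127
Selection 4: 127 + 114 = 241
Selection 5: 241 + 114 = 355
Selection 6: 355 + 114 = 469
Selection 7: 469 + 114 = 583
Selection 8: 583 + 114 = 697
Selection 9: 697 + 114 = 811
Selection 10: 811 + 114 = 925
Selection 11: 925 + 114 = 1039
Selection 12: 1039 + 114 = 1153
Selection 13: 1153 + 114 = 1267
Selection 14: 1267 + 114 = 1381
Selection 15: 1381 + 114 = 1495 → 1495 − 1479 = 16
Selection 16: 16 + 114 = 130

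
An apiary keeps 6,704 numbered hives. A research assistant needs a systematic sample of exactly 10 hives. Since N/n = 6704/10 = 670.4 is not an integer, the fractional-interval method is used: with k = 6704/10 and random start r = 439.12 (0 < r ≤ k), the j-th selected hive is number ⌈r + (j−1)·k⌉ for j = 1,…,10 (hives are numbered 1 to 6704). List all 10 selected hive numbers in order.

440, 1110, 1780, 2451, 3121, 3792, 4462, 5132, 5803, 6473

j=1: r + 0k = 439.12 → ⌈·⌉ = 440
j=2: r + 1k = 1109.52 → ⌈·⌉ = 1110
j=3: r + 2k = 1779.92 → ⌈·⌉ = 1780
j=4: r + 3k = 2450.32 → ⌈·⌉ = 2451
j=5: r + 4k = 3120.72 → ⌈·⌉ = 3121
j=6: r + 5k = 3791.12 → ⌈·⌉ = 3792
j=7: r + 6k = 4461.52 → ⌈·⌉ = 4462
j=8: r + 7k = 5131.92 → ⌈·⌉ = 5132
j=9: r + 8k = 5802.32 → ⌈·⌉ = 5803
j=10: r + 9k = 6472.72 → ⌈·⌉ = 6473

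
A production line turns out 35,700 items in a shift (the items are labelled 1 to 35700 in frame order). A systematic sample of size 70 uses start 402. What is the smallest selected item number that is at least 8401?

k = 35700/70 = 510
Steps past start: ⌈(8401 − 402)/510⌉ = ⌈7999/510⌉ = 16
Selected item: 402 + 16×510 = 8562

8562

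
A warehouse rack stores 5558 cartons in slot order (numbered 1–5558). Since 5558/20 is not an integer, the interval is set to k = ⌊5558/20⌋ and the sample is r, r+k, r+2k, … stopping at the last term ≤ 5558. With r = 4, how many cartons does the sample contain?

k = ⌊5558/20⌋ = 277
Achieved size = ⌊(5558 − 4)/277⌋ + 1 = ⌊5554/277⌋ + 1 = 20 + 1 = 21
(last selection: 4 + 20×277 = 5544 ≤ 5558; next would be 5821 > 5558)

21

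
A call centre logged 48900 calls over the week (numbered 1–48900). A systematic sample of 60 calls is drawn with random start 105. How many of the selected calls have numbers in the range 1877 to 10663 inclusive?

k = 48900/60 = 815
First selection ≥ 1877: 105 + ⌈(1877−105)/815⌉·815 = 105 + 3×815 = 2550
Last selection ≤ 10663: 105 + ⌊(10663−105)/815⌋·815 = 105 + 12×815 = 9885
Count = 12 − 3 + 1 = 10

10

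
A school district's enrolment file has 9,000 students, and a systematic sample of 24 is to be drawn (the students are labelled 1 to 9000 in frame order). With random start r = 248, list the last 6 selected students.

6998, 7373, 7748, 8123, 8498, 8873

k = N/n = 9000/24 = 375
19th selection = 248 + 18×375 = 6998
20th: 6998 + 375 = 7373
21st: 7373 + 375 = 7748
22nd: 7748 + 375 = 8123
23rd: 8123 + 375 = 8498
24th: 8498 + 375 = 8873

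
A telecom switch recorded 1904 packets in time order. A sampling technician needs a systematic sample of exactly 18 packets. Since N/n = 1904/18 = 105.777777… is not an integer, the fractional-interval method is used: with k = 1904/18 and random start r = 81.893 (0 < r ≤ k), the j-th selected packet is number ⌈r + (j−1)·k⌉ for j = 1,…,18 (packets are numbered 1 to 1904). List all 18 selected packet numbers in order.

82, 188, 294, 400, 506, 611, 717, 823, 929, 1034, 1140, 1246, 1352, 1458, 1563, 1669, 1775, 1881

j=1: r + 0k = 81.893 → ⌈·⌉ = 82
j=2: r + 1k = 187.670777… → ⌈·⌉ = 188
j=3: r + 2k = 293.448555… → ⌈·⌉ = 294
j=4: r + 3k = 399.226333… → ⌈·⌉ = 400
j=5: r + 4k = 505.004111… → ⌈·⌉ = 506
j=6: r + 5k = 610.781888… → ⌈·⌉ = 611
j=7: r + 6k = 716.559666… → ⌈·⌉ = 717
j=8: r + 7k = 822.337444… → ⌈·⌉ = 823
j=9: r + 8k = 928.115222… → ⌈·⌉ = 929
j=10: r + 9k = 1033.893 → ⌈·⌉ = 1034
j=11: r + 10k = 1139.670777… → ⌈·⌉ = 1140
j=12: r + 11k = 1245.448555… → ⌈·⌉ = 1246
j=13: r + 12k = 1351.226333… → ⌈·⌉ = 1352
j=14: r + 13k = 1457.004111… → ⌈·⌉ = 1458
j=15: r + 14k = 1562.781888… → ⌈·⌉ = 1563
j=16: r + 15k = 1668.559666… → ⌈·⌉ = 1669
j=17: r + 16k = 1774.337444… → ⌈·⌉ = 1775
j=18: r + 17k = 1880.115222… → ⌈·⌉ = 1881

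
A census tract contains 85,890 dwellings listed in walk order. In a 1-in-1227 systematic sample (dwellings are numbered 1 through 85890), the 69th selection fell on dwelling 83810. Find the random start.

k = 1227
r = 83810 − (69−1)×1227 = 83810 − 83436 = 374

374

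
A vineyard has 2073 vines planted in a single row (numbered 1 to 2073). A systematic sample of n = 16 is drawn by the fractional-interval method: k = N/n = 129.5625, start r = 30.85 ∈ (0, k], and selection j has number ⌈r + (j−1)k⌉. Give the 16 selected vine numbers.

j=1: r + 0k = 30.85 → ⌈·⌉ = 31
j=2: r + 1k = 160.4125 → ⌈·⌉ = 161
j=3: r + 2k = 289.975 → ⌈·⌉ = 290
j=4: r + 3k = 419.5375 → ⌈·⌉ = 420
j=5: r + 4k = 549.1 → ⌈·⌉ = 550
j=6: r + 5k = 678.6625 → ⌈·⌉ = 679
j=7: r + 6k = 808.225 → ⌈·⌉ = 809
j=8: r + 7k = 937.7875 → ⌈·⌉ = 938
j=9: r + 8k = 1067.35 → ⌈·⌉ = 1068
j=10: r + 9k = 1196.9125 → ⌈·⌉ = 1197
j=11: r + 10k = 1326.475 → ⌈·⌉ = 1327
j=12: r + 11k = 1456.0375 → ⌈·⌉ = 1457
j=13: r + 12k = 1585.6 → ⌈·⌉ = 1586
j=14: r + 13k = 1715.1625 → ⌈·⌉ = 1716
j=15: r + 14k = 1844.725 → ⌈·⌉ = 1845
j=16: r + 15k = 1974.2875 → ⌈·⌉ = 1975

31, 161, 290, 420, 550, 679, 809, 938, 1068, 1197, 1327, 1457, 1586, 1716, 1845, 1975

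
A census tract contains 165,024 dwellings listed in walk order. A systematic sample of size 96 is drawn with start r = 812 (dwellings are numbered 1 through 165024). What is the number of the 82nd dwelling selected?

k = 165024/96 = 1719
82nd selection = r + (82−1)·k = 812 + 81×1719 = 812 + 139239 = 140051

140051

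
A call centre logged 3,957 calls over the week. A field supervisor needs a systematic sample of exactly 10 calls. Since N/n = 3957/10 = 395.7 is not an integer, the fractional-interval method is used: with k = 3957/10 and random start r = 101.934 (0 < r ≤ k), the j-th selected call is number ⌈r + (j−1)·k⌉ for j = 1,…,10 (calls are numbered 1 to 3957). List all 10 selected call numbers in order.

102, 498, 894, 1290, 1685, 2081, 2477, 2872, 3268, 3664

j=1: r + 0k = 101.934 → ⌈·⌉ = 102
j=2: r + 1k = 497.634 → ⌈·⌉ = 498
j=3: r + 2k = 893.334 → ⌈·⌉ = 894
j=4: r + 3k = 1289.034 → ⌈·⌉ = 1290
j=5: r + 4k = 1684.734 → ⌈·⌉ = 1685
j=6: r + 5k = 2080.434 → ⌈·⌉ = 2081
j=7: r + 6k = 2476.134 → ⌈·⌉ = 2477
j=8: r + 7k = 2871.834 → ⌈·⌉ = 2872
j=9: r + 8k = 3267.534 → ⌈·⌉ = 3268
j=10: r + 9k = 3663.234 → ⌈·⌉ = 3664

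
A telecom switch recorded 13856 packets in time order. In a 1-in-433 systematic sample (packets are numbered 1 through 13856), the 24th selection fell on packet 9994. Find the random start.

k = 433
r = 9994 − (24−1)×433 = 9994 − 9959 = 35

35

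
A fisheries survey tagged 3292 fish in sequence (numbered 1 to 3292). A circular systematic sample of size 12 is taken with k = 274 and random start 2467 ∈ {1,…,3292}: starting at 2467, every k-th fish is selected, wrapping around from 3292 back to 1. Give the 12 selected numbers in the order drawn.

2467, 2741, 3015, 3289, 271, 545, 819, 1093, 1367, 1641, 1915, 2189

Selection 1: 2467
Selection 2: 2467 + 274 = 2741
Selection 3: 2741 + 274 = 3015
Selection 4: 3015 + 274 = 3289
Selection 5: 3289 + 274 = 3563 → 3563 − 3292 = 271
Selection 6: 271 + 274 = 545
Selection 7: 545 + 274 = 819
Selection 8: 819 + 274 = 1093
Selection 9: 1093 + 274 = 1367
Selection 10: 1367 + 274 = 1641
Selection 11: 1641 + 274 = 1915
Selection 12: 1915 + 274 = 2189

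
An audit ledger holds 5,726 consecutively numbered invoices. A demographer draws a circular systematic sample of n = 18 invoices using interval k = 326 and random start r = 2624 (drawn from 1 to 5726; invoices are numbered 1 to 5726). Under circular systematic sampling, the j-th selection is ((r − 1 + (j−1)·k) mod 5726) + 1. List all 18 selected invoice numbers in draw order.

Selection 1: 2624
Selection 2: 2624 + 326 = 2950
Selection 3: 2950 + 326 = 3276
Selection 4: 3276 + 326 = 3602
Selection 5: 3602 + 326 = 3928
Selection 6: 3928 + 326 = 4254
Selection 7: 4254 + 326 = 4580
Selection 8: 4580 + 326 = 4906
Selection 9: 4906 + 326 = 5232
Selection 10: 5232 + 326 = 5558
Selection 11: 5558 + 326 = 5884 → 5884 − 5726 = 158
Selection 12: 158 + 326 = 484
Selection 13: 484 + 326 = 810
Selection 14: 810 + 326 = 1136
Selection 15: 1136 + 326 = 1462
Selection 16: 1462 + 326 = 1788
Selection 17: 1788 + 326 = 2114
Selection 18: 2114 + 326 = 2440

2624, 2950, 3276, 3602, 3928, 4254, 4580, 4906, 5232, 5558, 158, 484, 810, 1136, 1462, 1788, 2114, 2440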